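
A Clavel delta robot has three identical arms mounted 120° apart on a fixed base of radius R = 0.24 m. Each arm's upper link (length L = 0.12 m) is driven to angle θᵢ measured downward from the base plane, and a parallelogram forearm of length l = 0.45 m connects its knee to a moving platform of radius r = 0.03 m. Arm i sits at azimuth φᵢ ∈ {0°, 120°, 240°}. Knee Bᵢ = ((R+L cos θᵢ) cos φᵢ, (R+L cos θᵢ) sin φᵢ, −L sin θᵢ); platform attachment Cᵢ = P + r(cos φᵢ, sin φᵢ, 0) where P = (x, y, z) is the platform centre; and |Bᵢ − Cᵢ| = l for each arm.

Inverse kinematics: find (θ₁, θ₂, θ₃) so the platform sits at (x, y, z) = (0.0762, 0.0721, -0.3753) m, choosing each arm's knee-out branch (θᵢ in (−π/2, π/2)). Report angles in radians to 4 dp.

θ₁ = 0.0872, θ₂ = 0.4358, θ₃ = 1.1340

arm 1 (φ=0.0°): x'=0.0762, y'=0.0721
  A cos θ + B sin θ = C:  0.1338·cos θ + -0.3753·sin θ = 0.1006
  γ=atan2(-0.3753,0.1338)=-1.2283;  ψ=arccos(0.2525)=1.3155;  θ1=γ+ψ≈0.0872
φ2=120.0° → target in arm frame (0.0243, -0.1020)
  e−x'=0.1857;  (l²−L²−(e−x')²−y'²−z²)/2L = 0.0099
  √(A²+B²)=0.4187;  θ2 = -1.1114+1.5472 ≈ 0.4358
arm 3 (φ=240.0°): x'=-0.1005, y'=0.0299
  e−x'=0.3105;  (l²−L²−(e−x')²−y'²−z²)/2L = -0.2087
  √(A²+B²)=0.4871;  θ3 = -0.8795+2.0135 ≈ 1.1340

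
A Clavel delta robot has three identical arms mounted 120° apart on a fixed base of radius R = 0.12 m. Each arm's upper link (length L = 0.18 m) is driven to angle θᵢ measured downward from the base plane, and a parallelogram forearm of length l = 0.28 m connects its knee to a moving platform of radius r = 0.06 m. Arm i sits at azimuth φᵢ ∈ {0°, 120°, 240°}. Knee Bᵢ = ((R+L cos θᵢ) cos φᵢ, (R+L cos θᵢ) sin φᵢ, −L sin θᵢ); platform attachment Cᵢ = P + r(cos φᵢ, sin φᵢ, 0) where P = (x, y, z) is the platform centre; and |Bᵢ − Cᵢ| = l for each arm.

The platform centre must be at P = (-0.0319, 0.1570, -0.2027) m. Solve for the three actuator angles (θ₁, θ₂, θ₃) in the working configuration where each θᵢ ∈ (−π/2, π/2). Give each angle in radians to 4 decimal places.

θ₁ = 0.7851, θ₂ = -0.3492, θ₃ = 1.1346

arm 1 (φ=0.0°): x'=-0.0319, y'=0.1570
  e−x'=0.0919;  (l²−L²−(e−x')²−y'²−z²)/2L = -0.0783
  √(A²+B²)=0.2226;  θ1 = -1.1451+1.9302 ≈ 0.7851
φ2=120.0° → target in arm frame (0.1519, -0.0509)
  A cos θ + B sin θ = C:  -0.0919·cos θ + -0.2027·sin θ = -0.0170
  √(A²+B²)=0.2226;  θ2 = -1.9965+1.6473 ≈ -0.3492
arm 3 (φ=240.0°): x'=-0.1200, y'=-0.1061
  A=0.1800, B=-0.2027, C=(l²−L²−A²−y'²−z²)/(2L)=-0.1077
  √(A²+B²)=0.2711;  θ3 = -0.8446+1.9792 ≈ 1.1346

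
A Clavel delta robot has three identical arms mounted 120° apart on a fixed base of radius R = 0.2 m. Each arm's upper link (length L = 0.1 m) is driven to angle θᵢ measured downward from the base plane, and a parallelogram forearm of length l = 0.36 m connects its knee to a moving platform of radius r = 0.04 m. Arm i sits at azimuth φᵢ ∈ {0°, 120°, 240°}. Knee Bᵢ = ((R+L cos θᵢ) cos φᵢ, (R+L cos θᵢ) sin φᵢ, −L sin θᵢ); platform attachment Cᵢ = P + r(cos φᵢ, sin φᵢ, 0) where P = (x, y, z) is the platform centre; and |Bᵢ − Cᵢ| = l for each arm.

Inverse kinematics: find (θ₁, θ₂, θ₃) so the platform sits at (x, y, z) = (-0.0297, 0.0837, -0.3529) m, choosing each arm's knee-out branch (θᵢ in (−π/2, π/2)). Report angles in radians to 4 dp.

φ1=0.0° → target in arm frame (-0.0297, 0.0837)
  e−x'=0.1897;  (l²−L²−(e−x')²−y'²−z²)/2L = -0.2397
  γ=atan2(-0.3529,0.1897)=-1.0776;  ψ=arccos(-0.5981)=2.2120;  θ1=γ+ψ≈1.1344
arm 2 (φ=120.0°): x'=0.0873, y'=-0.0161
  A=0.0727, B=-0.3529, C=(l²−L²−A²−y'²−z²)/(2L)=-0.0524
  √(A²+B²)=0.3603;  θ2 = -1.3677+1.7167 ≈ 0.3490
rotate P by −φ3: (-0.0576, -0.0676, -0.3529)
  A=0.2176, B=-0.3529, C=(l²−L²−A²−y'²−z²)/(2L)=-0.2843
  √(A²+B²)=0.4146;  θ3 = -1.0182+2.3265 ≈ 1.3083

θ₁ = 1.1344, θ₂ = 0.3490, θ₃ = 1.3083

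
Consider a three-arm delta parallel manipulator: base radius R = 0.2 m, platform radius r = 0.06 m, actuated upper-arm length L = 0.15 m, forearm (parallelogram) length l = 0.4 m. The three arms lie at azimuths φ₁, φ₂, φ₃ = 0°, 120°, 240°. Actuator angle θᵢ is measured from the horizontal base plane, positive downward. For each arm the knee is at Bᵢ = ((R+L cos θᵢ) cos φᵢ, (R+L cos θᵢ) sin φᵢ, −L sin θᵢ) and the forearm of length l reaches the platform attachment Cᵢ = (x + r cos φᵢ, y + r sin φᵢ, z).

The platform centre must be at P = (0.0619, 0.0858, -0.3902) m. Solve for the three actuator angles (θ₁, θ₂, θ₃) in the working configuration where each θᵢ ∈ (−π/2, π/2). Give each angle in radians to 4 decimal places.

θ₁ = 0.4362, θ₂ = 0.5235, θ₃ = 1.1347

rotate P by −φ1: (0.0619, 0.0858, -0.3902)
  e−x'=0.0781;  (l²−L²−(e−x')²−y'²−z²)/2L = -0.0941
  γ=atan2(-0.3902,0.0781)=-1.3733;  ψ=arccos(-0.2364)=1.8094;  θ1=γ+ψ≈0.4362
rotate P by −φ2: (0.0434, -0.0965, -0.3902)
  A cos θ + B sin θ = C:  0.0966·cos θ + -0.3902·sin θ = -0.1114
  γ=atan2(-0.3902,0.0966)=-1.3280;  ψ=arccos(-0.2770)=1.8515;  θ2=γ+ψ≈0.5235
arm 3 (φ=240.0°): x'=-0.1053, y'=0.0107
  e−x'=0.2453;  (l²−L²−(e−x')²−y'²−z²)/2L = -0.2501
  √(A²+B²)=0.4609;  θ3 = -1.0097+2.1443 ≈ 1.1347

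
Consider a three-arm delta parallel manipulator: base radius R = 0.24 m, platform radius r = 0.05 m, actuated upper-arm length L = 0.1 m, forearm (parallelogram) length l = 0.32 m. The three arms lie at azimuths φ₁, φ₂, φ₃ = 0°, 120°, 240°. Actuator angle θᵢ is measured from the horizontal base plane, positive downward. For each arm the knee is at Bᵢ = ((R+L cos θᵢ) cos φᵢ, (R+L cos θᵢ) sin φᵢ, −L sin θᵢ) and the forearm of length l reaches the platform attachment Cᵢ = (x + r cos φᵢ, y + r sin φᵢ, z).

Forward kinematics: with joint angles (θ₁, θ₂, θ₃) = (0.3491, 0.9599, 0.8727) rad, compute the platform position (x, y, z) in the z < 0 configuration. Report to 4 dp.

(0.0423, -0.0063, -0.2438)

arm 1 at φ=0.0°: ρ1 = 0.2840;  centre 1 = (0.2840, 0.0000, -0.0342)
centre 2 = (0.2474·cos120.0°, 0.2474·sin120.0°, -0.0819) = (-0.1237, 0.2142, -0.0819)
arm 3 at φ=240.0°: ρ3 = 0.2543;  centre 3 = (-0.1271, -0.2202, -0.0766)
|centre ₂|²−|centre ₁|² = -0.0139;  |centre ₃|²−|centre ₁|² = -0.0113
[-0.8153 0.4284 -0.0954]·P = -0.0139;  [-0.8222 -0.4404 -0.0848]·P = -0.0113
det = 0.7113;  x = 0.0154+-0.1102z,  y = -0.0031+0.0131z
into |P−centre ₁|² = l²: 1.0123z² + 0.1275z + -0.0291 = 0;  Δ = 0.1341;  z = -0.2438 or 0.1179 → z<0 root = -0.2438
x = 0.0423, y = -0.0063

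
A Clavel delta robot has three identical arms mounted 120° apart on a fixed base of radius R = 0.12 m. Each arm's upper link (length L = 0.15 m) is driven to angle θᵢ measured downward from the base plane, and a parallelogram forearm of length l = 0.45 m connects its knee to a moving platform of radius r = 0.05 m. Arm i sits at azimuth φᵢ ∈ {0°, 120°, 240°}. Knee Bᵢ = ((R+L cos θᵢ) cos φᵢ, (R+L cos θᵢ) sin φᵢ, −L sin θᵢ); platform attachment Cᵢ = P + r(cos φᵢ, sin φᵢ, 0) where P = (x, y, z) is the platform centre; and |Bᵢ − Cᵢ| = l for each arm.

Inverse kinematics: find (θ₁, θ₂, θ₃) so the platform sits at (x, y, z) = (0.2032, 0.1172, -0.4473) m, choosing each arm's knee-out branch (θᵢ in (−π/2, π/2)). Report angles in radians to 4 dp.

θ₁ = 0.0877, θ₂ = 0.7854, θ₃ = 1.3092

arm 1 (φ=0.0°): x'=0.2032, y'=0.1172
  A cos θ + B sin θ = C:  -0.1332·cos θ + -0.4473·sin θ = -0.1719
  √(A²+B²)=0.4667;  θ1 = -1.8602+1.9479 ≈ 0.0877
arm 2 (φ=120.0°): x'=-0.0001, y'=-0.2346
  e−x'=0.0701;  (l²−L²−(e−x')²−y'²−z²)/2L = -0.2667
  γ=atan2(-0.4473,0.0701)=-1.4153;  ψ=arccos(-0.5891)=2.2008;  θ2=γ+ψ≈0.7854
rotate P by −φ3: (-0.2031, 0.1174, -0.4473)
  e−x'=0.2731;  (l²−L²−(e−x')²−y'²−z²)/2L = -0.3615
  θ3 = atan2(B,A) + arccos(C/0.5241) = 1.3092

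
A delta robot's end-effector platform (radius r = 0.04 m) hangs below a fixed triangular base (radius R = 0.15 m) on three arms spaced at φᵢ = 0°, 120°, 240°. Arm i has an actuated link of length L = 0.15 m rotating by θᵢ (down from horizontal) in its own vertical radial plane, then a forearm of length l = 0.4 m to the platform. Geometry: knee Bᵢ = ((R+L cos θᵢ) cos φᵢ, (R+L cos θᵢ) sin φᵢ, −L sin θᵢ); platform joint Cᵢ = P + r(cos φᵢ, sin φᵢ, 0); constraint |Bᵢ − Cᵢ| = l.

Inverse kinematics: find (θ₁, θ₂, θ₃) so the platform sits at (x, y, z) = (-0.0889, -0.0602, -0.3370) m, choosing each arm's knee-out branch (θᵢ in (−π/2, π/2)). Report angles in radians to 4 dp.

rotate P by −φ1: (-0.0889, -0.0602, -0.3370)
  e−x'=0.1989;  (l²−L²−(e−x')²−y'²−z²)/2L = -0.0642
  θ1 = atan2(B,A) + arccos(C/0.3913) = 0.6979
arm 2 (φ=120.0°): x'=-0.0077, y'=0.1071
  e−x'=0.1177;  (l²−L²−(e−x')²−y'²−z²)/2L = -0.0046
  √(A²+B²)=0.3570;  θ2 = -1.2348+1.5837 ≈ 0.3489
arm 3 (φ=240.0°): x'=0.0966, y'=-0.0469
  e−x'=0.0134;  (l²−L²−(e−x')²−y'²−z²)/2L = 0.0718
  √(A²+B²)=0.3373;  θ3 = -1.5310+1.3561 ≈ -0.1749

θ₁ = 0.6979, θ₂ = 0.3489, θ₃ = -0.1749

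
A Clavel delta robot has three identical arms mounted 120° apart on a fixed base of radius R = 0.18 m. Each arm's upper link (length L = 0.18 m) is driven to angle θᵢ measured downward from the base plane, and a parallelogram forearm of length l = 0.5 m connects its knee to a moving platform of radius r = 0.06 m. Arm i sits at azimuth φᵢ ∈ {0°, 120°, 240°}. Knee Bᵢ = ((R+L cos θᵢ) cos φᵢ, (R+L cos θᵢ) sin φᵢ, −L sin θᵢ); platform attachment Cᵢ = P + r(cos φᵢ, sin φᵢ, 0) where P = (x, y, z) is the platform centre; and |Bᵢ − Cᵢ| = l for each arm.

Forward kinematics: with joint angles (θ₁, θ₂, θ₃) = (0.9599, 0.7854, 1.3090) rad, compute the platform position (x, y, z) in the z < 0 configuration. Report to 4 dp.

centre 1 = (0.2232·cos0.0°, 0.2232·sin0.0°, -0.1474) = (0.2232, 0.0000, -0.1474)
φ2=120.0°: virtual centre (-0.1236, 0.2141, -0.1273), radius l
φ3=240.0°: virtual centre (-0.0833, -0.1443, -0.1739), radius l
subtract pairs → two planes through P
plane₁₂: -0.6938x+0.4283y+0.0403z = 0.0058
det = 0.4628;  x = 0.0090+-0.0238z,  y = 0.0280+-0.1327z
into |P−centre ₁|² = l²: 1.0182z² + 0.2976z + -0.1816 = 0;  Δ = 0.8280;  z = -0.5930 or 0.3007 → z<0 root = -0.5930
x = 0.0231, y = 0.1067

(0.0231, 0.1067, -0.5930)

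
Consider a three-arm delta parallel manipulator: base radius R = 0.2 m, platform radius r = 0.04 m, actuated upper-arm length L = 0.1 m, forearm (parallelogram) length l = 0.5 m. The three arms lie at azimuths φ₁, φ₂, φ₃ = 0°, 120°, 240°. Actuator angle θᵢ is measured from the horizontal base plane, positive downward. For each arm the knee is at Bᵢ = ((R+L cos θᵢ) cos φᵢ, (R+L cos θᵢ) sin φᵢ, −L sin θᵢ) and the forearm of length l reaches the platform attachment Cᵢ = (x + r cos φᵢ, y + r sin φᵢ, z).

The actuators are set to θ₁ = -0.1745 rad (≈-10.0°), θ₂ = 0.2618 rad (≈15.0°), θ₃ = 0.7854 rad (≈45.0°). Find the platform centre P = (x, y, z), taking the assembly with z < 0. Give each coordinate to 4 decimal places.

(0.0853, 0.0600, -0.4478)

O1 = (0.2585·cos0.0°, 0.2585·sin0.0°, 0.0174) = (0.2585, 0.0000, 0.0174)
arm 2 at φ=120.0°: ρ2 = 0.2566;  O2 = (-0.1283, 0.2222, -0.0259)
φ3=240.0°: virtual centre (-0.1154, -0.1998, -0.0707), radius l
subtract pairs → two planes through P
[-0.7736 0.4444 -0.0865]·P = -0.0006;  [-0.7477 -0.3996 -0.1761]·P = -0.0089
Cramer: x(z) = 0.0065-0.1759z;  y(z) = 0.0100-0.1116z
into |P−O₁|² = l²: 1.0434z² + 0.0517z + -0.1861 = 0;  Δ = 0.7795;  z = -0.4478 or 0.3983 → z<0 root = -0.4478
x = 0.0853, y = 0.0600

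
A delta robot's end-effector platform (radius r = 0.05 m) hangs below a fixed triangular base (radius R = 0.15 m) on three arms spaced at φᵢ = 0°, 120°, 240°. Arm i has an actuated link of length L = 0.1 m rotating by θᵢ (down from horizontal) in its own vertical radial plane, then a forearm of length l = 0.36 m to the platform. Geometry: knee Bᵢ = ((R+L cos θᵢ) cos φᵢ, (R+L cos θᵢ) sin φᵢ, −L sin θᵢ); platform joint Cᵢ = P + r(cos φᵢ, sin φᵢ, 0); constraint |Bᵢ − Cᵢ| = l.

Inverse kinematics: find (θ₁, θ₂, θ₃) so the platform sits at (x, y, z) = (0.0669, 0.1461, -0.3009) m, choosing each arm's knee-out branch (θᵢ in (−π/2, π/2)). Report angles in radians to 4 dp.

arm 1 (φ=0.0°): x'=0.0669, y'=0.1461
  A=0.0331, B=-0.3009, C=(l²−L²−A²−y'²−z²)/(2L)=0.0331
  √(A²+B²)=0.3027;  θ1 = -1.4612+1.4613 ≈ 0.0000
arm 2 (φ=120.0°): x'=0.0931, y'=-0.1310
  A=0.0069, B=-0.3009, C=(l²−L²−A²−y'²−z²)/(2L)=0.0593
  √(A²+B²)=0.3010;  θ2 = -1.5478+1.3726 ≈ -0.1752
φ3=240.0° → target in arm frame (-0.1600, -0.0151)
  A cos θ + B sin θ = C:  0.2600·cos θ + -0.3009·sin θ = -0.1938
  √(A²+B²)=0.3977;  θ3 = -0.8582+2.0798 ≈ 1.2216

θ₁ = 0.0000, θ₂ = -0.1752, θ₃ = 1.2216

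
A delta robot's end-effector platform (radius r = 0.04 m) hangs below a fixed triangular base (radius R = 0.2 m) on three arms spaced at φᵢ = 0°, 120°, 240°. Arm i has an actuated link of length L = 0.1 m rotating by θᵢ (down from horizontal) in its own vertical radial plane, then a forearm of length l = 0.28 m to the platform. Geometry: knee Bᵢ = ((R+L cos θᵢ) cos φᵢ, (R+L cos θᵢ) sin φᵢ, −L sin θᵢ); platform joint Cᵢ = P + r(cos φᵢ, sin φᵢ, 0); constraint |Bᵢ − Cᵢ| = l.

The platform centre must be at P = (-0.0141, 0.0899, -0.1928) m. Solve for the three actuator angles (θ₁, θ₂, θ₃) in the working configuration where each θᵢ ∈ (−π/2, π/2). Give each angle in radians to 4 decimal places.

θ₁ = 0.8728, θ₂ = -0.2627, θ₃ = 1.3092

φ1=0.0° → target in arm frame (-0.0141, 0.0899)
  A=0.1741, B=-0.1928, C=(l²−L²−A²−y'²−z²)/(2L)=-0.0358
  √(A²+B²)=0.2598;  θ1 = -0.8363+1.7091 ≈ 0.8728
rotate P by −φ2: (0.0849, -0.0327, -0.1928)
  A=0.0751, B=-0.1928, C=(l²−L²−A²−y'²−z²)/(2L)=0.1226
  √(A²+B²)=0.2069;  θ2 = -1.1994+0.9367 ≈ -0.2627
rotate P by −φ3: (-0.0708, -0.0572, -0.1928)
  A cos θ + B sin θ = C:  0.2308·cos θ + -0.1928·sin θ = -0.1266
  γ=atan2(-0.1928,0.2308)=-0.6959;  ψ=arccos(-0.4208)=2.0051;  θ3=γ+ψ≈1.3092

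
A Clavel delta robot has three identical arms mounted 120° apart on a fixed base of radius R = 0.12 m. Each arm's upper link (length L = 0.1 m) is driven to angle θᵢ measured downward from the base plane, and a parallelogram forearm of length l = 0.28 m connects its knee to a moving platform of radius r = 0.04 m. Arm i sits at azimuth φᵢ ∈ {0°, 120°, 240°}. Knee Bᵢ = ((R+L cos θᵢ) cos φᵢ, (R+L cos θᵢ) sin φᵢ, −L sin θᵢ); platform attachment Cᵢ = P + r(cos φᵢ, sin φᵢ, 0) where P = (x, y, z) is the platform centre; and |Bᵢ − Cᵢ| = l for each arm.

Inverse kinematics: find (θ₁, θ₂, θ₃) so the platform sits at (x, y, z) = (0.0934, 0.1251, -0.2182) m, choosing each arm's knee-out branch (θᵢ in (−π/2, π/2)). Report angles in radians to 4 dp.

θ₁ = -0.1750, θ₂ = 0.0867, θ₃ = 1.3958

arm 1 (φ=0.0°): x'=0.0934, y'=0.1251
  A cos θ + B sin θ = C:  -0.0134·cos θ + -0.2182·sin θ = 0.0248
  √(A²+B²)=0.2186;  θ1 = -1.6321+1.4571 ≈ -0.1750
φ2=120.0° → target in arm frame (0.0616, -0.1434)
  A=0.0184, B=-0.2182, C=(l²−L²−A²−y'²−z²)/(2L)=-0.0006
  θ2 = atan2(B,A) + arccos(C/0.2190) = 0.0867
rotate P by −φ3: (-0.1550, 0.0183, -0.2182)
  e−x'=0.2350;  (l²−L²−(e−x')²−y'²−z²)/2L = -0.1740
  θ3 = atan2(B,A) + arccos(C/0.3207) = 1.3958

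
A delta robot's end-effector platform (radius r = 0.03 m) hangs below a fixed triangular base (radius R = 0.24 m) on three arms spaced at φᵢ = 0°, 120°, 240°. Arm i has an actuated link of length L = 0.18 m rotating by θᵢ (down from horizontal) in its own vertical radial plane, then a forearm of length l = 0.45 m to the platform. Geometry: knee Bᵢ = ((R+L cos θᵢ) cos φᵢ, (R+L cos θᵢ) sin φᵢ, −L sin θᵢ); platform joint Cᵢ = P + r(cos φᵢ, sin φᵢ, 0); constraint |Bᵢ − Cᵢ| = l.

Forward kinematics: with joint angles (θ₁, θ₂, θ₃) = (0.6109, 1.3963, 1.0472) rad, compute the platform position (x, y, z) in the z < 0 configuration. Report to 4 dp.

(0.1000, -0.0539, -0.4684)

arm 1 at φ=0.0°: ρ1 = 0.3574;  O1 = (0.3574, 0.0000, -0.1032)
arm 2 at φ=120.0°: ρ2 = 0.2413;  O2 = (-0.1206, 0.2089, -0.1773)
arm 3 at φ=240.0°: ρ3 = 0.3000;  O3 = (-0.1500, -0.2598, -0.1559)
eliminate P² terms by subtracting sphere 1 from 2 and 3
linear system: -0.9561x+0.4179y = -0.0488−-0.1480z; -1.0149x+-0.5196y = -0.0241−-0.1053z
det = 0.9209;  x = 0.0385+-0.1313z,  y = -0.0287+0.0538z
quadratic in z: (1.0201)z²+(0.2872)z+(-0.0893)=0, √Δ=0.6684 → z ∈ {-0.4684, 0.1869}; z = -0.4684 (taking z<0)
x = 0.1000, y = -0.0539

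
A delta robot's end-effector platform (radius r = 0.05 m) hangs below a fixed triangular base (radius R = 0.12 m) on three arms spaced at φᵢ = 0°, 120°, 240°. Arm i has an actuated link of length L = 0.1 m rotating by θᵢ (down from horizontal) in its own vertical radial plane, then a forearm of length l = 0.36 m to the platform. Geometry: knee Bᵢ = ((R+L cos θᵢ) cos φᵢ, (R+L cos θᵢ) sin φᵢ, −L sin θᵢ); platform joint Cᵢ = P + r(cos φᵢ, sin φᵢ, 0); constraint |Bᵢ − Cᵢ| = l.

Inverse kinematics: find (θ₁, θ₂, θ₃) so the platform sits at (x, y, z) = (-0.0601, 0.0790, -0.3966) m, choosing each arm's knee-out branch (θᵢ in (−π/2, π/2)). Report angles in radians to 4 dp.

θ₁ = 1.1339, θ₂ = 0.4360, θ₃ = 1.0465

φ1=0.0° → target in arm frame (-0.0601, 0.0790)
  e−x'=0.1301;  (l²−L²−(e−x')²−y'²−z²)/2L = -0.3043
  θ1 = atan2(B,A) + arccos(C/0.4174) = 1.1339
φ2=120.0° → target in arm frame (0.0985, 0.0125)
  A=-0.0285, B=-0.3966, C=(l²−L²−A²−y'²−z²)/(2L)=-0.1933
  θ2 = atan2(B,A) + arccos(C/0.3976) = 0.4360
rotate P by −φ3: (-0.0384, -0.0915, -0.3966)
  A cos θ + B sin θ = C:  0.1084·cos θ + -0.3966·sin θ = -0.2891
  γ=atan2(-0.3966,0.1084)=-1.3041;  ψ=arccos(-0.7031)=2.3506;  θ3=γ+ψ≈1.0465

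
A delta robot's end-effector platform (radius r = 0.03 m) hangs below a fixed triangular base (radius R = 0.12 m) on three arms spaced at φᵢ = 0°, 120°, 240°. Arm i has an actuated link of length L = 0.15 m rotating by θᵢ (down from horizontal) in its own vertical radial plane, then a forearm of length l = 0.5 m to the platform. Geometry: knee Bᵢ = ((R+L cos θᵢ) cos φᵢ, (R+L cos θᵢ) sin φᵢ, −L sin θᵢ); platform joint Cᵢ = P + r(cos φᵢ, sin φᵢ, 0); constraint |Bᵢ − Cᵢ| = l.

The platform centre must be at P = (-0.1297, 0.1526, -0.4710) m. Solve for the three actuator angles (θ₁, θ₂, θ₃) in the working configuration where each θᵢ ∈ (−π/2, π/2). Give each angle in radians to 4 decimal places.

θ₁ = 0.8728, θ₂ = -0.1745, θ₃ = 0.6981

rotate P by −φ1: (-0.1297, 0.1526, -0.4710)
  A=0.2197, B=-0.4710, C=(l²−L²−A²−y'²−z²)/(2L)=-0.2197
  θ1 = atan2(B,A) + arccos(C/0.5197) = 0.8728
φ2=120.0° → target in arm frame (0.1970, 0.0360)
  e−x'=-0.1070;  (l²−L²−(e−x')²−y'²−z²)/2L = -0.0236
  θ2 = atan2(B,A) + arccos(C/0.4830) = -0.1745
φ3=240.0° → target in arm frame (-0.0673, -0.1886)
  A cos θ + B sin θ = C:  0.1573·cos θ + -0.4710·sin θ = -0.1822
  γ=atan2(-0.4710,0.1573)=-1.2485;  ψ=arccos(-0.3669)=1.9465;  θ3=γ+ψ≈0.6981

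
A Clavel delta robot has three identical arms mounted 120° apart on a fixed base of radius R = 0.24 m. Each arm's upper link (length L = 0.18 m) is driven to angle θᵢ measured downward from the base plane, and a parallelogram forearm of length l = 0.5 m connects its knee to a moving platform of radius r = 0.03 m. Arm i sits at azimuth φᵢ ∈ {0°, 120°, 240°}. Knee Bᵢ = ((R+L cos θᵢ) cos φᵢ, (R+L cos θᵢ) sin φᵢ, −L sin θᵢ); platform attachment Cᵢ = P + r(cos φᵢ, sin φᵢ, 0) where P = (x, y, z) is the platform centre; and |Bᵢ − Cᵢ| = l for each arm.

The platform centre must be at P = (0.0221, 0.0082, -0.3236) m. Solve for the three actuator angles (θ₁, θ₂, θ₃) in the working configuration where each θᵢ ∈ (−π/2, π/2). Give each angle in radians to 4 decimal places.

arm 1 (φ=0.0°): x'=0.0221, y'=0.0082
  e−x'=0.1879;  (l²−L²−(e−x')²−y'²−z²)/2L = 0.2153
  θ1 = atan2(B,A) + arccos(C/0.3742) = -0.0870
φ2=120.0° → target in arm frame (-0.0039, -0.0232)
  A cos θ + B sin θ = C:  0.2139·cos θ + -0.3236·sin θ = 0.1849
  √(A²+B²)=0.3879;  θ2 = -0.9866+1.0739 ≈ 0.0873
arm 3 (φ=240.0°): x'=-0.0182, y'=0.0150
  e−x'=0.2282;  (l²−L²−(e−x')²−y'²−z²)/2L = 0.1683
  γ=atan2(-0.3236,0.2282)=-0.9567;  ψ=arccos(0.4252)=1.1316;  θ3=γ+ψ≈0.1749

θ₁ = -0.0870, θ₂ = 0.0873, θ₃ = 0.1749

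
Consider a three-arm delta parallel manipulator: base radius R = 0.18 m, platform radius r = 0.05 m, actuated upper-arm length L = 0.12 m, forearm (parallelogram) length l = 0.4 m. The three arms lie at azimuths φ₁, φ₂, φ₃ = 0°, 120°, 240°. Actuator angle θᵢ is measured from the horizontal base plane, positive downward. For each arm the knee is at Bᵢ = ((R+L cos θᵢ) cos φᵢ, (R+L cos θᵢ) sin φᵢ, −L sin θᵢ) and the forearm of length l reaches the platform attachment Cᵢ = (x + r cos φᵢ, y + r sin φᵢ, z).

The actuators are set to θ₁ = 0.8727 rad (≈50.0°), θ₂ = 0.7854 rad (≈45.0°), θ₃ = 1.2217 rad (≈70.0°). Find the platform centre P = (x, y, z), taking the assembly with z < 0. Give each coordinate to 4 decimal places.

O1 = (0.2071·cos0.0°, 0.2071·sin0.0°, -0.0919) = (0.2071, 0.0000, -0.0919)
φ2=120.0°: virtual centre (-0.1074, 0.1861, -0.0849), radius l
φ3=240.0°: virtual centre (-0.0855, -0.1481, -0.1128), radius l
eliminate P² terms by subtracting sphere 1 from 2 and 3
linear system: -0.6291x+0.3721y = 0.0020−0.0142z; -0.5853x+-0.2963y = -0.0094−-0.0417z
det = 0.4042;  x = 0.0072+-0.0280z,  y = 0.0175+-0.0853z
quadratic in z: (1.0081)z²+(0.1921)z+(-0.1113)=0, √Δ=0.6968 → z ∈ {-0.4409, 0.2503}; z = -0.4409 (taking z<0)
x = 0.0195, y = 0.0551

(0.0195, 0.0551, -0.4409)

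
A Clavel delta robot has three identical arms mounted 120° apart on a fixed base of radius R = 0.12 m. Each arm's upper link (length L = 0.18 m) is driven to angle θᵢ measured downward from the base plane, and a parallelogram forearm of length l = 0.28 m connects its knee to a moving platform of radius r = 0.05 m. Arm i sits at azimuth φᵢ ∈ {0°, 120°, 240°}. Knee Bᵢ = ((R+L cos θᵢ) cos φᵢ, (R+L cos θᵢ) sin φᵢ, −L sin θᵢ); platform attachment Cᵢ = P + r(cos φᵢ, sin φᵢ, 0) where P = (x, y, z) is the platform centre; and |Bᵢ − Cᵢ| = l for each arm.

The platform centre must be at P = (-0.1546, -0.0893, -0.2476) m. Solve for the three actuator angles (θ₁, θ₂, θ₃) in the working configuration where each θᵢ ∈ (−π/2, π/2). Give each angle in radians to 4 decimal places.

arm 1 (φ=0.0°): x'=-0.1546, y'=-0.0893
  A=0.2246, B=-0.2476, C=(l²−L²−A²−y'²−z²)/(2L)=-0.2048
  √(A²+B²)=0.3343;  θ1 = -0.8341+2.2302 ≈ 1.3961
arm 2 (φ=120.0°): x'=0.0000, y'=0.1785
  e−x'=0.0700;  (l²−L²−(e−x')²−y'²−z²)/2L = -0.1447
  γ=atan2(-0.2476,0.0700)=-1.2951;  ψ=arccos(-0.5623)=2.1679;  θ2=γ+ψ≈0.8728
arm 3 (φ=240.0°): x'=0.1546, y'=-0.0892
  e−x'=-0.0846;  (l²−L²−(e−x')²−y'²−z²)/2L = -0.0845
  θ3 = atan2(B,A) + arccos(C/0.2617) = -0.0004

θ₁ = 1.3961, θ₂ = 0.8728, θ₃ = -0.0004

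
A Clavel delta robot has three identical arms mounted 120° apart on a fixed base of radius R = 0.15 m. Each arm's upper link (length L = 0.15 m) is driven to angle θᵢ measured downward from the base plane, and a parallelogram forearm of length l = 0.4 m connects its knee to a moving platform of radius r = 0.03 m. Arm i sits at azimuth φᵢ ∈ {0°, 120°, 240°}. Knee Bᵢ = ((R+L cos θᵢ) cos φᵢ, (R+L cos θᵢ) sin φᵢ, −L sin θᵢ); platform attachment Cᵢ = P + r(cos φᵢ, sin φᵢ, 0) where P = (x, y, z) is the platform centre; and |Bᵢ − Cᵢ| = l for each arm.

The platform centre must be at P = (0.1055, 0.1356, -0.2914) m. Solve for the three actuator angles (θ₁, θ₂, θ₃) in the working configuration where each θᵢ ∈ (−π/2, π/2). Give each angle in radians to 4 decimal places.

φ1=0.0° → target in arm frame (0.1055, 0.1356)
  e−x'=0.0145;  (l²−L²−(e−x')²−y'²−z²)/2L = 0.1133
  γ=atan2(-0.2914,0.0145)=-1.5211;  ψ=arccos(0.3883)=1.1720;  θ1=γ+ψ≈-0.3491
arm 2 (φ=120.0°): x'=0.0647, y'=-0.1592
  e−x'=0.0553;  (l²−L²−(e−x')²−y'²−z²)/2L = 0.0806
  √(A²+B²)=0.2966;  θ2 = -1.3832+1.2954 ≈ -0.0877
arm 3 (φ=240.0°): x'=-0.1702, y'=0.0236
  e−x'=0.2902;  (l²−L²−(e−x')²−y'²−z²)/2L = -0.1073
  √(A²+B²)=0.4112;  θ3 = -0.7875+1.8346 ≈ 1.0472

θ₁ = -0.3491, θ₂ = -0.0877, θ₃ = 1.0472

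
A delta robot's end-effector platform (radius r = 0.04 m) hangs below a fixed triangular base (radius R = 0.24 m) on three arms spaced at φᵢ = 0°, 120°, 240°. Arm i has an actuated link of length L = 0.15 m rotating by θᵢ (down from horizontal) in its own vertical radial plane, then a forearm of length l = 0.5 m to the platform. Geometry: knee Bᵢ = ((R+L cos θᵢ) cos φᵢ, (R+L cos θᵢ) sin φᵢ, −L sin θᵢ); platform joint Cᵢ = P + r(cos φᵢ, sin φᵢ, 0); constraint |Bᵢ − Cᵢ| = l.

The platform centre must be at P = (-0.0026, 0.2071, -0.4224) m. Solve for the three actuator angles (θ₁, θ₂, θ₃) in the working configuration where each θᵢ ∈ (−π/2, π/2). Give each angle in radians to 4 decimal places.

φ1=0.0° → target in arm frame (-0.0026, 0.2071)
  e−x'=0.2026;  (l²−L²−(e−x')²−y'²−z²)/2L = -0.1162
  √(A²+B²)=0.4685;  θ1 = -1.1236+1.8214 ≈ 0.6979
rotate P by −φ2: (0.1807, -0.1013, -0.4224)
  e−x'=0.0193;  (l²−L²−(e−x')²−y'²−z²)/2L = 0.1281
  √(A²+B²)=0.4228;  θ2 = -1.5250+1.2629 ≈ -0.2621
rotate P by −φ3: (-0.1781, -0.1058, -0.4224)
  A=0.3781, B=-0.4224, C=(l²−L²−A²−y'²−z²)/(2L)=-0.3501
  γ=atan2(-0.4224,0.3781)=-0.8407;  ψ=arccos(-0.6177)=2.2366;  θ3=γ+ψ≈1.3958

θ₁ = 0.6979, θ₂ = -0.2621, θ₃ = 1.3958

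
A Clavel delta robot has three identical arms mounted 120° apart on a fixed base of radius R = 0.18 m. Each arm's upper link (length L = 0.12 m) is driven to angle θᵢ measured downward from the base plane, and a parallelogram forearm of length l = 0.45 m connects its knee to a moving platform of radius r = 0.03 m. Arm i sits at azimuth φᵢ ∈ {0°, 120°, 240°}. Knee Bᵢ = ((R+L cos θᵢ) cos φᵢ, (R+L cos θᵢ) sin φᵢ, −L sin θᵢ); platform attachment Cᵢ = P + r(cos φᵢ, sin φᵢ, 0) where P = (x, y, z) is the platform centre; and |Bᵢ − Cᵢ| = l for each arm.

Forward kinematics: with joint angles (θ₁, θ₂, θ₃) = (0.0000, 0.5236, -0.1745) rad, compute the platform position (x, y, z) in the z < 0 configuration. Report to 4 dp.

O1 = (0.2700·cos0.0°, 0.2700·sin0.0°, 0.0000) = (0.2700, 0.0000, 0.0000)
φ2=120.0°: virtual centre (-0.1270, 0.2199, -0.0600), radius l
φ3=240.0°: virtual centre (-0.1341, -0.2322, 0.0208), radius l
subtract pairs → two planes through P
[-0.7939 0.4398 -0.1200]·P = -0.0048;  [-0.8082 -0.4645 0.0417]·P = -0.0005
Cramer: x(z) = 0.0034-0.0517z;  y(z) = -0.0048+0.1796z
sphere 1 gives Az²+Bz+C=0 with A=1.0349, B=0.0258, C=-0.1314;  B²−4AC=0.5447;  roots -0.3690, 0.3441;  negative root z = -0.3690
x = 0.0225, y = -0.0711

(0.0225, -0.0711, -0.3690)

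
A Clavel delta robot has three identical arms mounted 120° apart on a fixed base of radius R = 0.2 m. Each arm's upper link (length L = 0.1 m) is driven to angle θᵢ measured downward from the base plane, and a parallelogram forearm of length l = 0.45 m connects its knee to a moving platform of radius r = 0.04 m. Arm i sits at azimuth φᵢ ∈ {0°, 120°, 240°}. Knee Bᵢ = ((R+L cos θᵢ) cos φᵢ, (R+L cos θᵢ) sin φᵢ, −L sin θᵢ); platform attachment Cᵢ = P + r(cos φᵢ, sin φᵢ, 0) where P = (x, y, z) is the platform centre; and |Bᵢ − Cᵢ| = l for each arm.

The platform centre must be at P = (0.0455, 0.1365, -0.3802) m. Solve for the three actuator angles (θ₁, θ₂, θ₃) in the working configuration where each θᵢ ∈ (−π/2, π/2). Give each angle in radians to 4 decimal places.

φ1=0.0° → target in arm frame (0.0455, 0.1365)
  A cos θ + B sin θ = C:  0.1145·cos θ + -0.3802·sin θ = 0.0810
  γ=atan2(-0.3802,0.1145)=-1.2783;  ψ=arccos(0.2041)=1.3653;  θ1=γ+ψ≈0.0870
arm 2 (φ=120.0°): x'=0.0955, y'=-0.1077
  e−x'=0.0645;  (l²−L²−(e−x')²−y'²−z²)/2L = 0.1610
  √(A²+B²)=0.3856;  θ2 = -1.4027+1.1402 ≈ -0.2624
φ3=240.0° → target in arm frame (-0.1410, -0.0288)
  e−x'=0.3010;  (l²−L²−(e−x')²−y'²−z²)/2L = -0.2173
  θ3 = atan2(B,A) + arccos(C/0.4849) = 1.1343

θ₁ = 0.0870, θ₂ = -0.2624, θ₃ = 1.1343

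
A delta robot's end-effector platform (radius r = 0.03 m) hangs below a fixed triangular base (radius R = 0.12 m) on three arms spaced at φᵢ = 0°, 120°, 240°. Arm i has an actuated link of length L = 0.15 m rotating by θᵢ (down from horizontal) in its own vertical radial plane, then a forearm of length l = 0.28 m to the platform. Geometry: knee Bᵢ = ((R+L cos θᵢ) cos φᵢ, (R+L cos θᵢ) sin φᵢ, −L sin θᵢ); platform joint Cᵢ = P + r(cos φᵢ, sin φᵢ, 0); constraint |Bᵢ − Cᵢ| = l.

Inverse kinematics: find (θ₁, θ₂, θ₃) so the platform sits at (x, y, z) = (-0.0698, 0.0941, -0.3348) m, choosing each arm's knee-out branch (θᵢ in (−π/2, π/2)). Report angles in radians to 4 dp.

arm 1 (φ=0.0°): x'=-0.0698, y'=0.0941
  e−x'=0.1598;  (l²−L²−(e−x')²−y'²−z²)/2L = -0.3019
  √(A²+B²)=0.3710;  θ1 = -1.1255+2.5216 ≈ 1.3961
arm 2 (φ=120.0°): x'=0.1164, y'=0.0134
  A=-0.0264, B=-0.3348, C=(l²−L²−A²−y'²−z²)/(2L)=-0.1902
  θ2 = atan2(B,A) + arccos(C/0.3358) = 0.5235
φ3=240.0° → target in arm frame (-0.0466, -0.1075)
  A=0.1366, B=-0.3348, C=(l²−L²−A²−y'²−z²)/(2L)=-0.2880
  θ3 = atan2(B,A) + arccos(C/0.3616) = 1.3089

θ₁ = 1.3961, θ₂ = 0.5235, θ₃ = 1.3089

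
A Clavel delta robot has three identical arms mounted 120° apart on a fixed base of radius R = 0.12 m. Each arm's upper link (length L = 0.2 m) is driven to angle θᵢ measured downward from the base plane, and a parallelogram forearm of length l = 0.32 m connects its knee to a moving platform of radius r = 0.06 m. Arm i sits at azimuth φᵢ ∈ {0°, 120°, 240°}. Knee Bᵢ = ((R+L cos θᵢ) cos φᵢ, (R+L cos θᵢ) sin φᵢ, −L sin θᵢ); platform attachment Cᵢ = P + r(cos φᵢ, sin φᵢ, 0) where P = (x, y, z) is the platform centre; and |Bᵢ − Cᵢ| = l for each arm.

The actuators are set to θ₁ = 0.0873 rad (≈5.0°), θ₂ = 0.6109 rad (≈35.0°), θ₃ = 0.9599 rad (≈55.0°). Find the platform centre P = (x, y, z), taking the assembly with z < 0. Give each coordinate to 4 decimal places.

(0.1142, 0.0588, -0.2965)

φ1=0.0°: virtual centre (0.2592, 0.0000, -0.0174), radius l
φ2=120.0°: virtual centre (-0.1119, 0.1938, -0.1147), radius l
φ3=240.0°: virtual centre (-0.0874, -0.1513, -0.1638), radius l
|O₂|²−|O₁|² = -0.0042;  |O₃|²−|O₁|² = -0.0101
[-0.7423 0.3877 -0.1946]·P = -0.0042;  [-0.6932 -0.3026 -0.2928]·P = -0.0101
Cramer: x(z) = 0.0106-0.3494z;  y(z) = 0.0093-0.1671z
into |P−O₁|² = l²: 1.1500z² + 0.2055z + -0.0402 = 0;  Δ = 0.2271;  z = -0.2965 or 0.1178 → z<0 root = -0.2965
x = 0.1142, y = 0.0588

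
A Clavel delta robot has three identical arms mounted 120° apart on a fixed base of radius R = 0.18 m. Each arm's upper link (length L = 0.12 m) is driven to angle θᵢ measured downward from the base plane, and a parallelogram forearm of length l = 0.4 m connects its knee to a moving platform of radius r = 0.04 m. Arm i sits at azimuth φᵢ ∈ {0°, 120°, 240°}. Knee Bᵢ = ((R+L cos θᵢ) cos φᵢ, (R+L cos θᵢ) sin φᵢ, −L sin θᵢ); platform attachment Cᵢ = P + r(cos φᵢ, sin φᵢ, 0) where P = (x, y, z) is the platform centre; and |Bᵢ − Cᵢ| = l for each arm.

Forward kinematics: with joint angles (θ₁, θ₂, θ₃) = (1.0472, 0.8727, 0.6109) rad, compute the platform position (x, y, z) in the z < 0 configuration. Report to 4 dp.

centre 1 = (0.2000·cos0.0°, 0.2000·sin0.0°, -0.1039) = (0.2000, 0.0000, -0.1039)
centre 2 = (0.2171·cos120.0°, 0.2171·sin120.0°, -0.0919) = (-0.1086, 0.1880, -0.0919)
arm 3 at φ=240.0°: ρ3 = 0.2383;  centre 3 = (-0.1191, -0.2064, -0.0688)
eliminate P² terms by subtracting sphere 1 from 2 and 3
linear system: -0.6171x+0.3761y = 0.0048−0.0240z; -0.6383x+-0.4127y = 0.0107−0.0702z
det = 0.4948;  x = -0.0122+0.0734z,  y = -0.0072+0.0566z
into |P−centre ₁|² = l²: 1.0086z² + 0.1759z + -0.1041 = 0;  Δ = 0.4511;  z = -0.4202 or 0.2457 → z<0 root = -0.4202
x = -0.0430, y = -0.0310

(-0.0430, -0.0310, -0.4202)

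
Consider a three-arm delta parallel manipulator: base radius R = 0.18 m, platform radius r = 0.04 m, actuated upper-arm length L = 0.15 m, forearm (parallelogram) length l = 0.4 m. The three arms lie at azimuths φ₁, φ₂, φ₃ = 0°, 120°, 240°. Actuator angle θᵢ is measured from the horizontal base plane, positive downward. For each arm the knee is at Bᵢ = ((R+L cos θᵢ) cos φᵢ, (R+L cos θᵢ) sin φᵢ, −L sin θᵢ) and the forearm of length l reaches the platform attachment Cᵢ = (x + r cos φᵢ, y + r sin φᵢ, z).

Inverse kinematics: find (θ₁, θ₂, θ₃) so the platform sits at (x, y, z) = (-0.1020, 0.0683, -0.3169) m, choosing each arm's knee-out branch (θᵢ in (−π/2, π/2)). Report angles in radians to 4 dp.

arm 1 (φ=0.0°): x'=-0.1020, y'=0.0683
  e−x'=0.2420;  (l²−L²−(e−x')²−y'²−z²)/2L = -0.0872
  θ1 = atan2(B,A) + arccos(C/0.3987) = 0.8726
rotate P by −φ2: (0.1101, 0.0542, -0.3169)
  e−x'=0.0299;  (l²−L²−(e−x')²−y'²−z²)/2L = 0.1108
  γ=atan2(-0.3169,0.0299)=-1.4769;  ψ=arccos(0.3482)=1.2152;  θ2=γ+ψ≈-0.2617
rotate P by −φ3: (-0.0081, -0.1225, -0.3169)
  A cos θ + B sin θ = C:  0.1481·cos θ + -0.3169·sin θ = 0.0004
  γ=atan2(-0.3169,0.1481)=-1.1335;  ψ=arccos(0.0012)=1.5696;  θ3=γ+ψ≈0.4361

θ₁ = 0.8726, θ₂ = -0.2617, θ₃ = 0.4361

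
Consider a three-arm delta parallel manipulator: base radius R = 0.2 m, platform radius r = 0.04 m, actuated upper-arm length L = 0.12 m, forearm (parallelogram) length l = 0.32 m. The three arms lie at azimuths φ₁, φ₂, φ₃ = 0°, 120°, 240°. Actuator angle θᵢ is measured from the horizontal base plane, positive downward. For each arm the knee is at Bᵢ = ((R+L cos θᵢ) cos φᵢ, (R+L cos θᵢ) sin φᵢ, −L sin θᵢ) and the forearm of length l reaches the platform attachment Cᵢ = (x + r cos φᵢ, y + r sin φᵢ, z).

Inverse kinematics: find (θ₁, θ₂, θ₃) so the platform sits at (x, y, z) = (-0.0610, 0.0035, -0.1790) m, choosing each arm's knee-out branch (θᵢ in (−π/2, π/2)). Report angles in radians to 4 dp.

arm 1 (φ=0.0°): x'=-0.0610, y'=0.0035
  A cos θ + B sin θ = C:  0.2210·cos θ + -0.1790·sin θ = 0.0296
  γ=atan2(-0.1790,0.2210)=-0.6808;  ψ=arccos(0.1041)=1.4665;  θ1=γ+ψ≈0.7857
rotate P by −φ2: (0.0335, 0.0511, -0.1790)
  A=0.1265, B=-0.1790, C=(l²−L²−A²−y'²−z²)/(2L)=0.1556
  γ=atan2(-0.1790,0.1265)=-0.9557;  ψ=arccos(0.7102)=0.7811;  θ2=γ+ψ≈-0.1747
rotate P by −φ3: (0.0275, -0.0546, -0.1790)
  A cos θ + B sin θ = C:  0.1325·cos θ + -0.1790·sin θ = 0.1476
  γ=atan2(-0.1790,0.1325)=-0.9335;  ψ=arccos(0.6626)=0.8466;  θ3=γ+ψ≈-0.0869

θ₁ = 0.7857, θ₂ = -0.1747, θ₃ = -0.0869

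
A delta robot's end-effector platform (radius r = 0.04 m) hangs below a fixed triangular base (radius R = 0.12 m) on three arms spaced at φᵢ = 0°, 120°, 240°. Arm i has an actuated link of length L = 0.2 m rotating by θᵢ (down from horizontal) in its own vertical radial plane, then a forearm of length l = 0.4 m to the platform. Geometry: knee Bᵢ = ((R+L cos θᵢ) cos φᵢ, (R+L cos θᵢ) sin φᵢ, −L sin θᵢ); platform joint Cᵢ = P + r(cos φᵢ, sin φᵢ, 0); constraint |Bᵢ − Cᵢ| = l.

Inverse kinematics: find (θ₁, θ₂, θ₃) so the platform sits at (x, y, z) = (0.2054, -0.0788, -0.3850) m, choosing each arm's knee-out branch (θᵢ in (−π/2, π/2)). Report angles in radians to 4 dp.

arm 1 (φ=0.0°): x'=0.2054, y'=-0.0788
  A cos θ + B sin θ = C:  -0.1254·cos θ + -0.3850·sin θ = -0.1254
  √(A²+B²)=0.4049;  θ1 = -1.8857+1.8857 ≈ 0.0000
arm 2 (φ=120.0°): x'=-0.1709, y'=-0.1385
  A cos θ + B sin θ = C:  0.2509·cos θ + -0.3850·sin θ = -0.2759
  √(A²+B²)=0.4596;  θ2 = -0.9932+2.2148 ≈ 1.2217
arm 3 (φ=240.0°): x'=-0.0345, y'=0.2173
  e−x'=0.1145;  (l²−L²−(e−x')²−y'²−z²)/2L = -0.2213
  θ3 = atan2(B,A) + arccos(C/0.4017) = 0.8726

θ₁ = 0.0000, θ₂ = 1.2217, θ₃ = 0.8726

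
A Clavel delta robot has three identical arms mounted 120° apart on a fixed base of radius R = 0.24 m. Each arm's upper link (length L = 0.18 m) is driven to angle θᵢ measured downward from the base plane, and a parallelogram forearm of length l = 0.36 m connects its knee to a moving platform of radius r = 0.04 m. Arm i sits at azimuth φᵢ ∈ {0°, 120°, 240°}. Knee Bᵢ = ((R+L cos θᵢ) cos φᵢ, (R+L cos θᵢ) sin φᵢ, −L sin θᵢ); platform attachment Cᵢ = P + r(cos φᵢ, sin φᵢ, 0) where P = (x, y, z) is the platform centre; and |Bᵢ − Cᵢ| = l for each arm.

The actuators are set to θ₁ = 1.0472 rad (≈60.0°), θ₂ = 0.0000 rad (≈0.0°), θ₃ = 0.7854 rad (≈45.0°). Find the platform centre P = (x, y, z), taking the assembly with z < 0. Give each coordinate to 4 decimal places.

O1 = (0.2900·cos0.0°, 0.2900·sin0.0°, -0.1559) = (0.2900, 0.0000, -0.1559)
φ2=120.0°: virtual centre (-0.1900, 0.3291, 0.0000), radius l
arm 3 at φ=240.0°: e+L cos θ3 = 0.3273;  O3 = (-0.1636, -0.2834, -0.1273)
subtract pairs → two planes through P
[-0.9600 0.6582 0.3118]·P = 0.0360;  [-0.9073 -0.5669 0.0572]·P = 0.0149
det = 1.1413;  x = -0.0265+0.1878z,  y = 0.0161+-0.1997z
sphere 1 gives Az²+Bz+C=0 with A=1.0752, B=0.1865, C=-0.0049;  B²−4AC=0.0558;  roots -0.1965, 0.0231;  negative root z = -0.1965
x = -0.0634, y = 0.0553

(-0.0634, 0.0553, -0.1965)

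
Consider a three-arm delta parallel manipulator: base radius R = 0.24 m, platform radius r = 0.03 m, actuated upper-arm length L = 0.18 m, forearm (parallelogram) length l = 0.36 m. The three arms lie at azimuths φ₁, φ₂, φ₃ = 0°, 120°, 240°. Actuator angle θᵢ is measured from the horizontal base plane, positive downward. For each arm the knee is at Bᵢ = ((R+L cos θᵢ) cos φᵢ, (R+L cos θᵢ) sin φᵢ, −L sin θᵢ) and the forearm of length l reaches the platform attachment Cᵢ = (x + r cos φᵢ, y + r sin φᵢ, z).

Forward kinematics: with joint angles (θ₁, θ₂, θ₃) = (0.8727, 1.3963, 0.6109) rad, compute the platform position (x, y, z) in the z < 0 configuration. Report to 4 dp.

(0.0231, -0.0937, -0.3089)

arm 1 at φ=0.0°: (R−r)+L cos θ1 = 0.3257;  centre 1 = (0.3257, 0.0000, -0.1379)
centre 2 = (0.2413·cos120.0°, 0.2413·sin120.0°, -0.1773) = (-0.1206, 0.2089, -0.1773)
centre 3 = (0.3574·cos240.0°, 0.3574·sin240.0°, -0.1032) = (-0.1787, -0.3096, -0.1032)
|centre ₂|²−|centre ₁|² = -0.0355;  |centre ₃|²−|centre ₁|² = 0.0133
[-0.8926 0.4179 -0.0787]·P = -0.0355;  [-1.0088 -0.6191 0.0693]·P = 0.0133
Cramer: x(z) = 0.0168-0.0203z;  y(z) = -0.0489+0.1450z
into |P−centre ₁|² = l²: 1.0214z² + 0.2741z + -0.0128 = 0;  Δ = 0.1274;  z = -0.3089 or 0.0405 → z<0 root = -0.3089
x = 0.0231, y = -0.0937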